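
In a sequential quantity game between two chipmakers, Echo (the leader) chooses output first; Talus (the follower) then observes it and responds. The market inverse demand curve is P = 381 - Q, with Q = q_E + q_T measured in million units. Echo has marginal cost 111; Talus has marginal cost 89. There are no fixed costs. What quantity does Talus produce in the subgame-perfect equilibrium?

84

Solve by backward induction. Given q_E, the follower Talus maximises π_T = (381 - q_E - q_T)q_T - 89q_T.
Setting the follower's marginal profit to zero, 292 - q_E - 2q_T = 0, i.e. q_T = (292 - q_E)/2.
Echo substitutes q_T(q_E) into its own profit: π_E = q_E(381 - q_E - (292 - q_E)/2) - 111q_E = (235 - (1/2)q_E)q_E - 111q_E.
Maximising: ∂π_E/∂q_E = 124 - q_E = 0, giving q_E = 124.
Then q_T = (292 - 124)/2 = 84.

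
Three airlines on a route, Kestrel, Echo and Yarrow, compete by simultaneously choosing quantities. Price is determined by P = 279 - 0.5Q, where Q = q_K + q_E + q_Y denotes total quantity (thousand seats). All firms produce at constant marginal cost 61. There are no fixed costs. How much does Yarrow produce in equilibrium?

109

Each firm earns π_i = (279 - 0.5Q)q_i - 61q_i.
First-order condition (treating rivals' output as given): 218 - q_i - (1/2)·Σ_{j≠i} q_j = 0.
By symmetry each firm produces the same amount; substituting Σ_{j≠i} q_j = 2q_i yields q_i = 218/2 = 109.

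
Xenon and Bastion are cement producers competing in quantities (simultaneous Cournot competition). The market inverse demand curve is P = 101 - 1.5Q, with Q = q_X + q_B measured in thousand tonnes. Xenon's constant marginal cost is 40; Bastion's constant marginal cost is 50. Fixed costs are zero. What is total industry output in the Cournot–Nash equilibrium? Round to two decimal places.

24.89

Xenon's profit: π_X = (101 - 1.5Q)q_X - (40q_X). Setting ∂π_X/∂q_X = 0: 61 - 3q_X - (3/2)(q_B) = 0.
Bastion's first-order condition: 51 - 3q_B - (3/2)(q_X) = 0.
So q_X = (61 - (3/2)q_B)/3 and q_B = (51 - (3/2)q_X)/3.
Solving the pair: q_X = 142/9, q_B = 82/9.
Total output Q = 142/9 + 82/9 = 224/9.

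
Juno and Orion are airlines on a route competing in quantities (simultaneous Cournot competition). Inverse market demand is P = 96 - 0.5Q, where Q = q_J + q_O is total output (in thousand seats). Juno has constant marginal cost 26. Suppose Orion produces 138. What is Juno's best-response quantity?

With the rival's output fixed at 138, Juno's profit is π_J = (96 - (1/2)·138 - (1/2)q_J)q_J - (26q_J) = (27 - (1/2)q_J)q_J - (26q_J).
∂π_J/∂q_J = 1 - q_J = 0, so q_J = 1.

1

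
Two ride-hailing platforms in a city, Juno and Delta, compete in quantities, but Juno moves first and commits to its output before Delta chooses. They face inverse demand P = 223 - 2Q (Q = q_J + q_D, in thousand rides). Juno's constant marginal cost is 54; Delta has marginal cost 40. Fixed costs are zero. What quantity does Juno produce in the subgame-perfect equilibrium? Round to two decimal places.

38.75

Solve by backward induction. Given q_J, the follower Delta maximises π_D = (223 - 2q_J - 2q_D)q_D - 40q_D.
Setting the follower's marginal profit to zero, 183 - 2q_J - 4q_D = 0, i.e. q_D = (183 - 2q_J)/4.
The leader anticipates this reaction. Substituting into P = 223 - 2Q gives P = 263/2 - q_J, so π_J = (263/2 - q_J)q_J - 54q_J.
Leader FOC: 155/2 - 2q_J = 0, so q_J = 155/4.
Then q_D = (183 - 2·(155/4))/4 = 211/8.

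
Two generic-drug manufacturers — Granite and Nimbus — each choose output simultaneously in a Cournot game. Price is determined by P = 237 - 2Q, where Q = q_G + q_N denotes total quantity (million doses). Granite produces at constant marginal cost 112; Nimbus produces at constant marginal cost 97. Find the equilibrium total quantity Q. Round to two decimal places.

Granite's profit: π_G = (237 - 2Q)q_G - (112q_G). Setting ∂π_G/∂q_G = 0: 125 - 4q_G - 2(q_N) = 0.
Nimbus's profit: π_N = (237 - 2Q)q_N - (97q_N). Setting ∂π_N/∂q_N = 0: 140 - 4q_N - 2(q_G) = 0.
Best responses: q_G = (125 - 2q_N)/4, q_N = (140 - 2q_G)/4.
Substituting one into the other gives q_G = 55/3 and q_N = 155/6.
Total output Q = 55/3 + 155/6 = 265/6.

44.17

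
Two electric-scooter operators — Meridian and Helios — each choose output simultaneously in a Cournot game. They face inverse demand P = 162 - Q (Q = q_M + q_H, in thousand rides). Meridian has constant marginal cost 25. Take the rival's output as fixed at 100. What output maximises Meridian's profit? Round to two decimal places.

With the rival's output fixed at 100, Meridian's profit is π_M = (162 - 100 - q_M)q_M - (25q_M) = (62 - q_M)q_M - (25q_M).
∂π_M/∂q_M = 37 - 2q_M = 0, so q_M = 37/2.

18.50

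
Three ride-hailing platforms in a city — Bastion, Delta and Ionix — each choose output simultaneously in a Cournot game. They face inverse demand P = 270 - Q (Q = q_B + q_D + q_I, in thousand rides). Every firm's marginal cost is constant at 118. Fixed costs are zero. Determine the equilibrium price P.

A representative firm's profit is π_i = q_i(270 - Q) - 118q_i.
First-order condition (treating rivals' output as given): 152 - 2q_i - Σ_{j≠i} q_j = 0.
With identical firms every q_j equals q_i, so Σ_{j≠i} q_j = 2q_i and 152 = 4q_i, giving q_i = 38.
Total output Q = 114, so price P = 270 - 114 = 156.

156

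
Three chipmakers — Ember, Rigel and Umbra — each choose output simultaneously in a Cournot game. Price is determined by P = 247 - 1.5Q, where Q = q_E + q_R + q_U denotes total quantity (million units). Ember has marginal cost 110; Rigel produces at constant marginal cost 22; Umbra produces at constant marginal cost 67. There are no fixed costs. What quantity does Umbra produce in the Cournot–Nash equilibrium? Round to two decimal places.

Ember's profit: π_E = (247 - 1.5Q)q_E - (110q_E). Setting ∂π_E/∂q_E = 0: 137 - 3q_E - (3/2)(q_R + q_U) = 0.
Rigel's first-order condition: 225 - 3q_R - (3/2)(q_E + q_U) = 0.
Umbra's profit: π_U = (247 - 1.5Q)q_U - (67q_U). Setting ∂π_U/∂q_U = 0: 180 - 3q_U - (3/2)(q_E + q_R) = 0.
Summing all 3 equations gives 542 − 6Q = 0, hence Q = 271/3.
Back-substituting: q_E = (137 − 271/2)/(3/2) = 1, q_R = (225 − 271/2)/(3/2) = 179/3, q_U = (180 − 271/2)/(3/2) = 89/3.

29.67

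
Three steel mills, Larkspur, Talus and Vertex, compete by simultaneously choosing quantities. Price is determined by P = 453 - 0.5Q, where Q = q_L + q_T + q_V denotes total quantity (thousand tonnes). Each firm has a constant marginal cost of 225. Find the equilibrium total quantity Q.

A representative firm's profit is π_i = q_i(453 - 0.5Q) - 225q_i.
First-order condition (treating rivals' output as given): 228 - q_i - (1/2)·Σ_{j≠i} q_j = 0.
With identical firms every q_j equals q_i, so Σ_{j≠i} q_j = 2q_i and 228 = 2q_i, giving q_i = 114.
Total output Q = 114 + 114 + 114 = 342.

342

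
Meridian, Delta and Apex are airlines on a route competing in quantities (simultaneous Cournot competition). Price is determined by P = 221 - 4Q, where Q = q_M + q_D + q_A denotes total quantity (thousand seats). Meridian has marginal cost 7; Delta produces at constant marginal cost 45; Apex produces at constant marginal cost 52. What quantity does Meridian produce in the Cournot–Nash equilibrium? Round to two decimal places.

Meridian's profit: π_M = (221 - 4Q)q_M - (7q_M). Setting ∂π_M/∂q_M = 0: 214 - 8q_M - 4(q_D + q_A) = 0.
Delta's profit: π_D = (221 - 4Q)q_D - (45q_D). Setting ∂π_D/∂q_D = 0: 176 - 8q_D - 4(q_M + q_A) = 0.
Apex's first-order condition: 169 - 8q_A - 4(q_M + q_D) = 0.
Adding the 3 first-order conditions: 559 − 16Q = 0, so Q = 559/16.
Back-substituting: q_M = (214 − 559/4)/4 = 297/16, q_D = (176 − 559/4)/4 = 145/16, q_A = (169 − 559/4)/4 = 117/16.

18.56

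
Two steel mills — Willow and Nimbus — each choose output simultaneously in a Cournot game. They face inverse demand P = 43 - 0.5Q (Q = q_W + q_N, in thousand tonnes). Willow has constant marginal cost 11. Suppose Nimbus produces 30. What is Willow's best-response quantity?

17

With the rival's output fixed at 30, Willow's profit is π_W = (43 - (1/2)·30 - (1/2)q_W)q_W - (11q_W) = (28 - (1/2)q_W)q_W - (11q_W).
∂π_W/∂q_W = 17 - q_W = 0, so q_W = 17.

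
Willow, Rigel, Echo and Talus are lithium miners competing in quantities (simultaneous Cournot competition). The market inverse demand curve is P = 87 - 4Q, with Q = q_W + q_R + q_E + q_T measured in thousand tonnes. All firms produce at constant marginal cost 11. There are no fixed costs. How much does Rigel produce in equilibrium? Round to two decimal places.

3.80

A representative firm's profit is π_i = q_i(87 - 4Q) - 11q_i.
Setting ∂π_i/∂q_i = 0 with rivals' quantities fixed: 76 - 8q_i - 4·Σ_{j≠i} q_j = 0.
By symmetry each firm produces the same amount; substituting Σ_{j≠i} q_j = 3q_i yields q_i = 76/20 = 19/5.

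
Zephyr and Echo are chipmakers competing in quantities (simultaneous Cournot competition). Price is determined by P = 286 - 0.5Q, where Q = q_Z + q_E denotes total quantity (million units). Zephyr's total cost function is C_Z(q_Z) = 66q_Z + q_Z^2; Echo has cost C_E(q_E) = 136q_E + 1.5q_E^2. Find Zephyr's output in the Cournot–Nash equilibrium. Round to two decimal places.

Zephyr's profit: π_Z = (286 - 0.5Q)q_Z - (66q_Z + q_Z²). Setting ∂π_Z/∂q_Z = 0: 220 - 3q_Z - (1/2)(q_E) = 0.
Echo's first-order condition: 150 - 4q_E - (1/2)(q_Z) = 0.
So q_Z = (220 - (1/2)q_E)/3 and q_E = (150 - (1/2)q_Z)/4.
Substituting one into the other gives q_Z = 68.5106 and q_E = 1360/47.

68.51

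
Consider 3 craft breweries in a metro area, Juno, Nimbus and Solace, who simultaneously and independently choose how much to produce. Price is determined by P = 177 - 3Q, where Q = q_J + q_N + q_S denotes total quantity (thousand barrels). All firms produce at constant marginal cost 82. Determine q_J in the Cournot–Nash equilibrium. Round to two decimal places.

7.92

A representative firm's profit is π_i = q_i(177 - 3Q) - 82q_i.
Setting ∂π_i/∂q_i = 0 with rivals' quantities fixed: 95 - 6q_i - 3·Σ_{j≠i} q_j = 0.
By symmetry each firm produces the same amount; substituting Σ_{j≠i} q_j = 2q_i yields q_i = 95/12.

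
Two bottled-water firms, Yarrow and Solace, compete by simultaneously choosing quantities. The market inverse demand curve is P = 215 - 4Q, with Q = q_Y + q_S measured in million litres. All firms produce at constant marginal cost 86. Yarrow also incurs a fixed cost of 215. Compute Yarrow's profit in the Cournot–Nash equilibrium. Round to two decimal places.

247.25

Each firm earns π_i = (215 - 4Q)q_i - 86q_i.
Setting ∂π_i/∂q_i = 0 with rivals' quantities fixed: 129 - 8q_i - 4q_j = 0.
By symmetry each firm produces the same amount; substituting q_j = q_i yields q_i = 129/12 = 43/4.
Price P = 215 - 4·(43/2) = 129.
Yarrow's profit: (129 - 86)·(43/4) - 215 = 989/4.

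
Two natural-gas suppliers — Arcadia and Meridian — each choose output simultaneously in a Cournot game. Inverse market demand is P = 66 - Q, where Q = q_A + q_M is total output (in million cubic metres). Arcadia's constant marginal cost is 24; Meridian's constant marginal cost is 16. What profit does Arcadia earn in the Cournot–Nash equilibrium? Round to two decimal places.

128.44

Arcadia's profit: π_A = (66 - Q)q_A - (24q_A). Setting ∂π_A/∂q_A = 0: 42 - 2q_A - (q_M) = 0.
Meridian's profit: π_M = (66 - Q)q_M - (16q_M). Setting ∂π_M/∂q_M = 0: 50 - 2q_M - (q_A) = 0.
Best responses: q_A = (42 - q_M)/2, q_M = (50 - q_A)/2.
Substituting one into the other gives q_A = 34/3 and q_M = 58/3.
Price P = 66 - 92/3 = 106/3.
Arcadia's profit: (106/3 - 24)·(34/3) = 1156/9.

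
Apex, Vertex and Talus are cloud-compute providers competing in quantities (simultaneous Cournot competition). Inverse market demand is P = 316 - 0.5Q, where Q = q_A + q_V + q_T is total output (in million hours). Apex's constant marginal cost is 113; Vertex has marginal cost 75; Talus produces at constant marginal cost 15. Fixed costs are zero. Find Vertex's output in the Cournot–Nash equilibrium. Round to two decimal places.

109.50

Apex's profit: π_A = (316 - 0.5Q)q_A - (113q_A). Setting ∂π_A/∂q_A = 0: 203 - q_A - (1/2)(q_V + q_T) = 0.
Vertex's first-order condition: 241 - q_V - (1/2)(q_A + q_T) = 0.
Talus's first-order condition: 301 - q_T - (1/2)(q_A + q_V) = 0.
Adding the 3 first-order conditions: 745 − 2Q = 0, so Q = 745/2.
Back-substituting: q_A = (203 − 745/4)/(1/2) = 67/2, q_V = (241 − 745/4)/(1/2) = 219/2, q_T = (301 − 745/4)/(1/2) = 459/2.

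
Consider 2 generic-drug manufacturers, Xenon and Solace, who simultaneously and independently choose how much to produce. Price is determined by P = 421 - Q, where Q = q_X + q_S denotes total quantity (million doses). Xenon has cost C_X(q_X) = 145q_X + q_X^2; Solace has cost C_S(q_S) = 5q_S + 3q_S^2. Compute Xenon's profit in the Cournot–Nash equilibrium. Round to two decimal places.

6683.17

Xenon's profit: π_X = (421 - Q)q_X - (145q_X + q_X²). Setting ∂π_X/∂q_X = 0: 276 - 4q_X - (q_S) = 0.
Solace's profit: π_S = (421 - Q)q_S - (5q_S + 3q_S²). Setting ∂π_S/∂q_S = 0: 416 - 8q_S - (q_X) = 0.
Best responses: q_X = (276 - q_S)/4, q_S = (416 - q_X)/8.
Substituting one into the other gives q_X = 1792/31 and q_S = 1388/31.
Price P = 421 - 102.5806 = 318.4194.
Xenon's profit: 318.4194·(1792/31) - 145·(1792/31) - (1792/31)² = 6683.1717.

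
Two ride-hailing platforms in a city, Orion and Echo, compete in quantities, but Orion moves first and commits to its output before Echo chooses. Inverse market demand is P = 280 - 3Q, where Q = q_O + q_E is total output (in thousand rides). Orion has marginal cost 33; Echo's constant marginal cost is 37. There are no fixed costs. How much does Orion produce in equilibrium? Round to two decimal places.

41.83

Solve by backward induction. Given q_O, the follower Echo maximises π_E = (280 - 3q_O - 3q_E)q_E - 37q_E.
∂π_E/∂q_E = 243 - 3q_O - 6q_E = 0 gives the reaction function q_E = (243 - 3q_O)/6.
The leader anticipates this reaction. Substituting into P = 280 - 3Q gives P = 317/2 - (3/2)q_O, so π_O = (317/2 - (3/2)q_O)q_O - 33q_O.
Leader FOC: 251/2 - 3q_O = 0, so q_O = 251/6.
Then q_E = (243 - 3·(251/6))/6 = 235/12.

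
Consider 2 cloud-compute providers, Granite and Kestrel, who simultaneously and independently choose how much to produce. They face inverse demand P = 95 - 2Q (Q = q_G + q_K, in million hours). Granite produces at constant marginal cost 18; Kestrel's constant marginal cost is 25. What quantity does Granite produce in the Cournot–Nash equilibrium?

Granite's profit: π_G = (95 - 2Q)q_G - (18q_G). Setting ∂π_G/∂q_G = 0: 77 - 4q_G - 2(q_K) = 0.
Kestrel's profit: π_K = (95 - 2Q)q_K - (25q_K). Setting ∂π_K/∂q_K = 0: 70 - 4q_K - 2(q_G) = 0.
Best responses: q_G = (77 - 2q_K)/4, q_K = (70 - 2q_G)/4.
Solving the pair: q_G = 14, q_K = 21/2.

14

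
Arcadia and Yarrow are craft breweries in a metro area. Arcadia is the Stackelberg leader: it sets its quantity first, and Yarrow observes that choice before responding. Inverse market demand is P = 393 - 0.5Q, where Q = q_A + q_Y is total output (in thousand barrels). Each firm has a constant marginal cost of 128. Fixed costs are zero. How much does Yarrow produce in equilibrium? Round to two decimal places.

The follower Yarrow best-responds to any q_A: π_Y = (393 - 0.5Q)q_Y - 128q_Y.
Setting the follower's marginal profit to zero, 265 - (1/2)q_A - q_Y = 0, i.e. q_Y = (265 - (1/2)q_A).
Arcadia substitutes q_Y(q_A) into its own profit: π_A = q_A(393 - (1/2)q_A - (265 - (1/2)q_A)/2) - 128q_A = (521/2 - (1/4)q_A)q_A - 128q_A.
The leader's first-order condition 265/2 - (1/2)q_A = 0 yields q_A = 265.
Then q_Y = (265 - (1/2)·265) = 265/2.

132.50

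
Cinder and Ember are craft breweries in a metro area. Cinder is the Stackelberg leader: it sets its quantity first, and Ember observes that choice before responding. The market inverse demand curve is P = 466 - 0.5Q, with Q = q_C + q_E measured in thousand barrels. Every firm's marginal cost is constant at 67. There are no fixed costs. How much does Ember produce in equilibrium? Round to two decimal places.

199.50

The follower Ember best-responds to any q_C: π_E = (466 - 0.5Q)q_E - 67q_E.
Follower FOC: 399 - (1/2)q_C - q_E = 0, so q_E(q_C) = (399 - (1/2)q_C).
Cinder substitutes q_E(q_C) into its own profit: π_C = q_C(466 - (1/2)q_C - (399 - (1/2)q_C)/2) - 67q_C = (533/2 - (1/4)q_C)q_C - 67q_C.
Maximising: ∂π_C/∂q_C = 399/2 - (1/2)q_C = 0, giving q_C = 399.
Then q_E = (399 - (1/2)·399) = 399/2.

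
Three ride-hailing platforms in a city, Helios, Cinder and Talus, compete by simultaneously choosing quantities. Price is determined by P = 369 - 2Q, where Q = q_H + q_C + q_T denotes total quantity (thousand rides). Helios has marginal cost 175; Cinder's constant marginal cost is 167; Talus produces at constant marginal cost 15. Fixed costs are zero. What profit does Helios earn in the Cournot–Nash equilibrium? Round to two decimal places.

Helios's profit: π_H = (369 - 2Q)q_H - (175q_H). Setting ∂π_H/∂q_H = 0: 194 - 4q_H - 2(q_C + q_T) = 0.
Cinder's first-order condition: 202 - 4q_C - 2(q_H + q_T) = 0.
Talus's profit: π_T = (369 - 2Q)q_T - (15q_T). Setting ∂π_T/∂q_T = 0: 354 - 4q_T - 2(q_H + q_C) = 0.
Summing all 3 equations gives 750 − 8Q = 0, hence Q = 375/4.
Back-substituting: q_H = (194 − 375/2)/2 = 13/4, q_C = (202 − 375/2)/2 = 29/4, q_T = (354 − 375/2)/2 = 333/4.
Price P = 369 - 2·(375/4) = 363/2.
Helios's profit: (363/2 - 175)·(13/4) = 169/8.

21.13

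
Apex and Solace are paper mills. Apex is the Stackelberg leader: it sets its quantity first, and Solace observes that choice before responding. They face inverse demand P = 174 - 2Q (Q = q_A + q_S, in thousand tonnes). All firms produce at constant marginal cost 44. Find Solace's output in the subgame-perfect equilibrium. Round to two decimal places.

16.25

Solve by backward induction. Given q_A, the follower Solace maximises π_S = (174 - 2q_A - 2q_S)q_S - 44q_S.
Setting the follower's marginal profit to zero, 130 - 2q_A - 4q_S = 0, i.e. q_S = (130 - 2q_A)/4.
Apex substitutes q_S(q_A) into its own profit: π_A = q_A(174 - 2q_A - (130 - 2q_A)/2) - 44q_A = (109 - q_A)q_A - 44q_A.
Leader FOC: 65 - 2q_A = 0, so q_A = 65/2.
Then q_S = (130 - 2·(65/2))/4 = 65/4.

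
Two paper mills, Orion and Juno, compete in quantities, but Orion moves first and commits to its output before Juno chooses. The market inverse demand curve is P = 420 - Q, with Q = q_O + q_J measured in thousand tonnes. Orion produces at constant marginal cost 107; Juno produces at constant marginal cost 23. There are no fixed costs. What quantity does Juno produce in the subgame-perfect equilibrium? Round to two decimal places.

The follower Juno best-responds to any q_O: π_J = (420 - Q)q_J - 23q_J.
Setting the follower's marginal profit to zero, 397 - q_O - 2q_J = 0, i.e. q_J = (397 - q_O)/2.
Orion substitutes q_J(q_O) into its own profit: π_O = q_O(420 - q_O - (397 - q_O)/2) - 107q_O = (443/2 - (1/2)q_O)q_O - 107q_O.
Leader FOC: 229/2 - q_O = 0, so q_O = 229/2.
Then q_J = (397 - 229/2)/2 = 565/4.

141.25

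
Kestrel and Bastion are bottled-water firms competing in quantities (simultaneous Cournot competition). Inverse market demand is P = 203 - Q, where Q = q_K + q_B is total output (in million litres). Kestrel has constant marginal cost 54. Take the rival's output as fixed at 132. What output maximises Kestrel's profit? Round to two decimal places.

8.50

With the rival's output fixed at 132, Kestrel's profit is π_K = (203 - 132 - q_K)q_K - (54q_K) = (71 - q_K)q_K - (54q_K).
∂π_K/∂q_K = 17 - 2q_K = 0, so q_K = 17/2.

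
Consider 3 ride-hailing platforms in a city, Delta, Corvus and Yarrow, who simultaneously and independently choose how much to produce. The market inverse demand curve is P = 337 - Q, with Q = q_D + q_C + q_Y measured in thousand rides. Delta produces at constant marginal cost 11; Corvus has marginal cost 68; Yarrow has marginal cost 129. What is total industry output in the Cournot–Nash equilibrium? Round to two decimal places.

200.75

Delta's profit: π_D = (337 - Q)q_D - (11q_D). Setting ∂π_D/∂q_D = 0: 326 - 2q_D - (q_C + q_Y) = 0.
Corvus's first-order condition: 269 - 2q_C - (q_D + q_Y) = 0.
Yarrow's profit: π_Y = (337 - Q)q_Y - (129q_Y). Setting ∂π_Y/∂q_Y = 0: 208 - 2q_Y - (q_D + q_C) = 0.
Summing all 3 equations gives 803 − 4Q = 0, hence Q = 803/4.
Back-substituting: q_D = (326 − 803/4) = 501/4, q_C = (269 − 803/4) = 273/4, q_Y = (208 − 803/4) = 29/4.
Total output Q = 501/4 + 273/4 + 29/4 = 803/4.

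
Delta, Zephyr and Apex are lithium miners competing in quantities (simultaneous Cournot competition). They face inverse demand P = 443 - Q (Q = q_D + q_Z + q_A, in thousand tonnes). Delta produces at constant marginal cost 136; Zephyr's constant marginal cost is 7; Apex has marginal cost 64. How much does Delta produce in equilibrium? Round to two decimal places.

26.50

Delta's profit: π_D = (443 - Q)q_D - (136q_D). Setting ∂π_D/∂q_D = 0: 307 - 2q_D - (q_Z + q_A) = 0.
Zephyr's profit: π_Z = (443 - Q)q_Z - (7q_Z). Setting ∂π_Z/∂q_Z = 0: 436 - 2q_Z - (q_D + q_A) = 0.
Apex's first-order condition: 379 - 2q_A - (q_D + q_Z) = 0.
Adding the 3 conditions: 1122 − 2Q − 2Q = 0, i.e. Q = 561/2.
Back-substituting: q_D = (307 − 561/2) = 53/2, q_Z = (436 − 561/2) = 311/2, q_A = (379 − 561/2) = 197/2.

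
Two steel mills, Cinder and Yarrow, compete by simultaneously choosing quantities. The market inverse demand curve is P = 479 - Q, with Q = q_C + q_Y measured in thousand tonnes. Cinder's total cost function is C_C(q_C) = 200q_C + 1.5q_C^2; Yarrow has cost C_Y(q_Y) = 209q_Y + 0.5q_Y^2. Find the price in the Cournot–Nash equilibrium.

362

Cinder's profit: π_C = (479 - Q)q_C - (200q_C + (3/2)q_C²). Setting ∂π_C/∂q_C = 0: 279 - 5q_C - (q_Y) = 0.
Yarrow's first-order condition: 270 - 3q_Y - (q_C) = 0.
So q_C = (279 - q_Y)/5 and q_Y = (270 - q_C)/3.
Substituting one into the other gives q_C = 81/2 and q_Y = 153/2.
Total output Q = 117, so price P = 479 - 117 = 362.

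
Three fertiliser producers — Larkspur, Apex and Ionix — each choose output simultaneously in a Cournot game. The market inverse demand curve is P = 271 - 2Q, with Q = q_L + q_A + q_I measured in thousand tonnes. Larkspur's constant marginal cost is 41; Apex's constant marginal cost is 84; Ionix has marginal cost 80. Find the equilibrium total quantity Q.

76

Larkspur's profit: π_L = (271 - 2Q)q_L - (41q_L). Setting ∂π_L/∂q_L = 0: 230 - 4q_L - 2(q_A + q_I) = 0.
Apex's profit: π_A = (271 - 2Q)q_A - (84q_A). Setting ∂π_A/∂q_A = 0: 187 - 4q_A - 2(q_L + q_I) = 0.
Ionix's first-order condition: 191 - 4q_I - 2(q_L + q_A) = 0.
Adding the 3 conditions: 608 − 4Q − 4Q = 0, i.e. Q = 76.
Back-substituting: q_L = (230 − 152)/2 = 39, q_A = (187 − 152)/2 = 35/2, q_I = (191 − 152)/2 = 39/2.
Total output Q = 39 + 35/2 + 39/2 = 76.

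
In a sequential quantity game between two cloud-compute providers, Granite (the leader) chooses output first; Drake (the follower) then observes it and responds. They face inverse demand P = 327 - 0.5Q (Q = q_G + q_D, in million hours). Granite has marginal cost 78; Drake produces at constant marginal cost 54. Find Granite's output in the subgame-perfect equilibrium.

225

The follower Drake best-responds to any q_G: π_D = (327 - 0.5Q)q_D - 54q_D.
Setting the follower's marginal profit to zero, 273 - (1/2)q_G - q_D = 0, i.e. q_D = (273 - (1/2)q_G).
The leader anticipates this reaction. Substituting into P = 327 - 0.5Q gives P = 381/2 - (1/4)q_G, so π_G = (381/2 - (1/4)q_G)q_G - 78q_G.
Leader FOC: 225/2 - (1/2)q_G = 0, so q_G = 225.
Then q_D = (273 - (1/2)·225) = 321/2.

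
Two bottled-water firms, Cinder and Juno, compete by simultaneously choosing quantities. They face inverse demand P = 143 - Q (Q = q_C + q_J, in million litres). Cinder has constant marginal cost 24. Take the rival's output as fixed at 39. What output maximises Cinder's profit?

With the rival's output fixed at 39, Cinder's profit is π_C = (143 - 39 - q_C)q_C - (24q_C) = (104 - q_C)q_C - (24q_C).
∂π_C/∂q_C = 80 - 2q_C = 0, so q_C = 40.

40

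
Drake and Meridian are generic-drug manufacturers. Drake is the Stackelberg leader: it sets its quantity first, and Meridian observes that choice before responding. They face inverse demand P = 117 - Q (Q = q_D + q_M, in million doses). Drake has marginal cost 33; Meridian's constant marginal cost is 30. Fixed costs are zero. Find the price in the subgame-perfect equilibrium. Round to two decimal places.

Solve by backward induction. Given q_D, the follower Meridian maximises π_M = (117 - q_D - q_M)q_M - 30q_M.
Setting the follower's marginal profit to zero, 87 - q_D - 2q_M = 0, i.e. q_M = (87 - q_D)/2.
Drake substitutes q_M(q_D) into its own profit: π_D = q_D(117 - q_D - (87 - q_D)/2) - 33q_D = (147/2 - (1/2)q_D)q_D - 33q_D.
Maximising: ∂π_D/∂q_D = 81/2 - q_D = 0, giving q_D = 81/2.
Then q_M = (87 - 81/2)/2 = 93/4.
Total output Q = 255/4, so price P = 117 - 255/4 = 213/4.

53.25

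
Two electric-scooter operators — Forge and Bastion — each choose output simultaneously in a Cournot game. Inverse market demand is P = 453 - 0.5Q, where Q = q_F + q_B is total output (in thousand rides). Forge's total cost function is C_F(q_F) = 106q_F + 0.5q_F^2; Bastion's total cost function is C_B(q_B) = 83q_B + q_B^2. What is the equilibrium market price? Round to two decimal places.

329.30

Forge's profit: π_F = (453 - 0.5Q)q_F - (106q_F + (1/2)q_F²). Setting ∂π_F/∂q_F = 0: 347 - 2q_F - (1/2)(q_B) = 0.
Bastion's first-order condition: 370 - 3q_B - (1/2)(q_F) = 0.
Best responses: q_F = (347 - (1/2)q_B)/2, q_B = (370 - (1/2)q_F)/3.
Solving the pair: q_F = 148.8696, q_B = 98.5217.
Total output Q = 247.3913, so price P = 453 - (1/2)·247.3913 = 329.3043.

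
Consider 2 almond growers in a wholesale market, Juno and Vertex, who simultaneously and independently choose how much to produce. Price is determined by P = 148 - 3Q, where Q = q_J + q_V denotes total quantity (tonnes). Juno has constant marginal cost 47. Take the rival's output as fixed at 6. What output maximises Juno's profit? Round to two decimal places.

With the rival's output fixed at 6, Juno's profit is π_J = (148 - 3·6 - 3q_J)q_J - (47q_J) = (130 - 3q_J)q_J - (47q_J).
∂π_J/∂q_J = 83 - 6q_J = 0, so q_J = 83/6.

13.83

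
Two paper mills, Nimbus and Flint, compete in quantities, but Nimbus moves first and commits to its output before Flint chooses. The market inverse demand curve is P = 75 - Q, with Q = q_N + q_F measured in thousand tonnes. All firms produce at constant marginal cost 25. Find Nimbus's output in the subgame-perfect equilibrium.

25

The follower Flint best-responds to any q_N: π_F = (75 - Q)q_F - 25q_F.
∂π_F/∂q_F = 50 - q_N - 2q_F = 0 gives the reaction function q_F = (50 - q_N)/2.
The leader anticipates this reaction. Substituting into P = 75 - Q gives P = 50 - (1/2)q_N, so π_N = (50 - (1/2)q_N)q_N - 25q_N.
Leader FOC: 25 - q_N = 0, so q_N = 25.
Then q_F = (50 - 25)/2 = 25/2.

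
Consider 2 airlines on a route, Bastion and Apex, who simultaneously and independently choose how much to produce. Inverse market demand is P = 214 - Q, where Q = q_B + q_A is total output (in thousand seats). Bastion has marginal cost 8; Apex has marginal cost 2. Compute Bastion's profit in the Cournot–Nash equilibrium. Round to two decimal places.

Bastion's profit: π_B = (214 - Q)q_B - (8q_B). Setting ∂π_B/∂q_B = 0: 206 - 2q_B - (q_A) = 0.
Apex's first-order condition: 212 - 2q_A - (q_B) = 0.
So q_B = (206 - q_A)/2 and q_A = (212 - q_B)/2.
Substituting one into the other gives q_B = 200/3 and q_A = 218/3.
Price P = 214 - 418/3 = 224/3.
Bastion's profit: (224/3 - 8)·(200/3) = 4444.4444.

4444.44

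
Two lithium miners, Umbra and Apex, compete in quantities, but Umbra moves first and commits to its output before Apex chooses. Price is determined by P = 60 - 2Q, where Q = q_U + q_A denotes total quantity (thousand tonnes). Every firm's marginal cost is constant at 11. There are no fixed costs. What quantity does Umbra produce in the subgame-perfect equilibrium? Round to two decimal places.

Solve by backward induction. Given q_U, the follower Apex maximises π_A = (60 - 2q_U - 2q_A)q_A - 11q_A.
∂π_A/∂q_A = 49 - 2q_U - 4q_A = 0 gives the reaction function q_A = (49 - 2q_U)/4.
The leader anticipates this reaction. Substituting into P = 60 - 2Q gives P = 71/2 - q_U, so π_U = (71/2 - q_U)q_U - 11q_U.
Leader FOC: 49/2 - 2q_U = 0, so q_U = 49/4.
Then q_A = (49 - 2·(49/4))/4 = 49/8.

12.25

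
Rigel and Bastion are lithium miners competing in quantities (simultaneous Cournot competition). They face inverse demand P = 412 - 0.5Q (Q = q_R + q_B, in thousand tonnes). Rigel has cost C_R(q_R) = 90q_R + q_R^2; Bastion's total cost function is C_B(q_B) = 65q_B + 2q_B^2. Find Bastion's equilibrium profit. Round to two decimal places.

Rigel's profit: π_R = (412 - 0.5Q)q_R - (90q_R + q_R²). Setting ∂π_R/∂q_R = 0: 322 - 3q_R - (1/2)(q_B) = 0.
Bastion's first-order condition: 347 - 5q_B - (1/2)(q_R) = 0.
Rearranging gives the reaction functions q_R = (322 - (1/2)q_B)/3 and q_B = (347 - (1/2)q_R)/5.
Substituting one into the other gives q_R = 97.3898 and q_B = 59.6610.
Price P = 412 - (1/2)·157.0508 = 333.4746.
Bastion's profit: 333.4746·59.6610 - 65·59.6610 - 2·59.6610² = 8898.5924.

8898.59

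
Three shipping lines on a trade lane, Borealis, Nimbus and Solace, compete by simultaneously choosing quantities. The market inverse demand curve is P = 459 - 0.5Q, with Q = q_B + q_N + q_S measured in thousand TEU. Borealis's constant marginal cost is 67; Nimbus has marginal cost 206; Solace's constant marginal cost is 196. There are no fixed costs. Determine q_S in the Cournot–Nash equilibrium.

Borealis's profit: π_B = (459 - 0.5Q)q_B - (67q_B). Setting ∂π_B/∂q_B = 0: 392 - q_B - (1/2)(q_N + q_S) = 0.
Nimbus's first-order condition: 253 - q_N - (1/2)(q_B + q_S) = 0.
Solace's profit: π_S = (459 - 0.5Q)q_S - (196q_S). Setting ∂π_S/∂q_S = 0: 263 - q_S - (1/2)(q_B + q_N) = 0.
Summing all 3 equations gives 908 − 2Q = 0, hence Q = 454.
Back-substituting: q_B = (392 − 227)/(1/2) = 330, q_N = (253 − 227)/(1/2) = 52, q_S = (263 − 227)/(1/2) = 72.

72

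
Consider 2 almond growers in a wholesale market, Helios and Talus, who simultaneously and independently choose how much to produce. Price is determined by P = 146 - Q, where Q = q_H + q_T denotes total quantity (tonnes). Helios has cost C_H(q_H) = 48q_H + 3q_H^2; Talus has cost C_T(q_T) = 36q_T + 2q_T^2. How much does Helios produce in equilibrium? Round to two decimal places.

10.17

Helios's profit: π_H = (146 - Q)q_H - (48q_H + 3q_H²). Setting ∂π_H/∂q_H = 0: 98 - 8q_H - (q_T) = 0.
Talus's profit: π_T = (146 - Q)q_T - (36q_T + 2q_T²). Setting ∂π_T/∂q_T = 0: 110 - 6q_T - (q_H) = 0.
Rearranging gives the reaction functions q_H = (98 - q_T)/8 and q_T = (110 - q_H)/6.
Solving the pair: q_H = 478/47, q_T = 782/47.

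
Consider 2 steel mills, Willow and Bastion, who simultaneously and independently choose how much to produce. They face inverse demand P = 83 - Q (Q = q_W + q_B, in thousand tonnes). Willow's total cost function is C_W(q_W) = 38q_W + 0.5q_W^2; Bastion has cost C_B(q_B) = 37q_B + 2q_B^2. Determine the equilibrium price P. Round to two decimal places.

64.35

Willow's profit: π_W = (83 - Q)q_W - (38q_W + (1/2)q_W²). Setting ∂π_W/∂q_W = 0: 45 - 3q_W - (q_B) = 0.
Bastion's first-order condition: 46 - 6q_B - (q_W) = 0.
Rearranging gives the reaction functions q_W = (45 - q_B)/3 and q_B = (46 - q_W)/6.
Solving the pair: q_W = 224/17, q_B = 93/17.
Total output Q = 317/17, so price P = 83 - 317/17 = 1094/17.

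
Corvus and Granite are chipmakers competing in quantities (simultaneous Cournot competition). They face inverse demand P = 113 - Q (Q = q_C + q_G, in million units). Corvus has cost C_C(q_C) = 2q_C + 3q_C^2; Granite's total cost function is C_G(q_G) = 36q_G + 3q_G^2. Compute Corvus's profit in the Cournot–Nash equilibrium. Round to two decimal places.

Corvus's profit: π_C = (113 - Q)q_C - (2q_C + 3q_C²). Setting ∂π_C/∂q_C = 0: 111 - 8q_C - (q_G) = 0.
Granite's first-order condition: 77 - 8q_G - (q_C) = 0.
So q_C = (111 - q_G)/8 and q_G = (77 - q_C)/8.
Substituting one into the other gives q_C = 811/63 and q_G = 505/63.
Price P = 113 - 188/9 = 829/9.
Corvus's profit: (829/9)·(811/63) - 2·(811/63) - 3(811/63)² = 662.8582.

662.86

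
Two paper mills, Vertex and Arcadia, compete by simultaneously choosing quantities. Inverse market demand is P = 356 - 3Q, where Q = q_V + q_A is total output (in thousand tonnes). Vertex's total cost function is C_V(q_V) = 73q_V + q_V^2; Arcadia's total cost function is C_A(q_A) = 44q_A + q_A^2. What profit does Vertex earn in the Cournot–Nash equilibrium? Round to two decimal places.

2332.01

Vertex's profit: π_V = (356 - 3Q)q_V - (73q_V + q_V²). Setting ∂π_V/∂q_V = 0: 283 - 8q_V - 3(q_A) = 0.
Arcadia's first-order condition: 312 - 8q_A - 3(q_V) = 0.
Rearranging gives the reaction functions q_V = (283 - 3q_A)/8 and q_A = (312 - 3q_V)/8.
Solving the pair: q_V = 1328/55, q_A = 1647/55.
Price P = 356 - 3·(595/11) = 193.7273.
Vertex's profit: 193.7273·(1328/55) - 73·(1328/55) - (1328/55)² = 2332.0119.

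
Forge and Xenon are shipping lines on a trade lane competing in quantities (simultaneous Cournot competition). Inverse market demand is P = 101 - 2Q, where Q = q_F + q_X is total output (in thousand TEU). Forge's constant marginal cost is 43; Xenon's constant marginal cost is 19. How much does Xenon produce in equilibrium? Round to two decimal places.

17.67

Forge's profit: π_F = (101 - 2Q)q_F - (43q_F). Setting ∂π_F/∂q_F = 0: 58 - 4q_F - 2(q_X) = 0.
Xenon's first-order condition: 82 - 4q_X - 2(q_F) = 0.
Best responses: q_F = (58 - 2q_X)/4, q_X = (82 - 2q_F)/4.
Substituting one into the other gives q_F = 17/3 and q_X = 53/3.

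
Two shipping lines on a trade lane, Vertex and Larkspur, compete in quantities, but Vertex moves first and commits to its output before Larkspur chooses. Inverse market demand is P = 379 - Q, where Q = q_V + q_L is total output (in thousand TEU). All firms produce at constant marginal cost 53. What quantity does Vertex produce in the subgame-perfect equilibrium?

Solve by backward induction. Given q_V, the follower Larkspur maximises π_L = (379 - q_V - q_L)q_L - 53q_L.
∂π_L/∂q_L = 326 - q_V - 2q_L = 0 gives the reaction function q_L = (326 - q_V)/2.
The leader anticipates this reaction. Substituting into P = 379 - Q gives P = 216 - (1/2)q_V, so π_V = (216 - (1/2)q_V)q_V - 53q_V.
The leader's first-order condition 163 - q_V = 0 yields q_V = 163.
Then q_L = (326 - 163)/2 = 163/2.

163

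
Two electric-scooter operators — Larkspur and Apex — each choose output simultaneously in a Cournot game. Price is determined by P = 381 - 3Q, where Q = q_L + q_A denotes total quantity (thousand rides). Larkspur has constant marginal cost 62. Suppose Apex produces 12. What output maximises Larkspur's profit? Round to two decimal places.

With the rival's output fixed at 12, Larkspur's profit is π_L = (381 - 3·12 - 3q_L)q_L - (62q_L) = (345 - 3q_L)q_L - (62q_L).
∂π_L/∂q_L = 283 - 6q_L = 0, so q_L = 283/6.

47.17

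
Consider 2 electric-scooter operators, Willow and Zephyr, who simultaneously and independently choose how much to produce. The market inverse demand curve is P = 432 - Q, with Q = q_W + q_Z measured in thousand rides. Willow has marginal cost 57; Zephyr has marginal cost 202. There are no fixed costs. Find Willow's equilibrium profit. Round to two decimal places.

30044.44

Willow's profit: π_W = (432 - Q)q_W - (57q_W). Setting ∂π_W/∂q_W = 0: 375 - 2q_W - (q_Z) = 0.
Zephyr's first-order condition: 230 - 2q_Z - (q_W) = 0.
Rearranging gives the reaction functions q_W = (375 - q_Z)/2 and q_Z = (230 - q_W)/2.
Substituting one into the other gives q_W = 520/3 and q_Z = 85/3.
Price P = 432 - 605/3 = 691/3.
Willow's profit: (691/3 - 57)·(520/3) = 30044.4444.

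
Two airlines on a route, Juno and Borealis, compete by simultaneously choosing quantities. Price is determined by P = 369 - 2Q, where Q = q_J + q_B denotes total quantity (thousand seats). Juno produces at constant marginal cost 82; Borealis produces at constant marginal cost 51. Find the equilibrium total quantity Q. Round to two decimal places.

Juno's profit: π_J = (369 - 2Q)q_J - (82q_J). Setting ∂π_J/∂q_J = 0: 287 - 4q_J - 2(q_B) = 0.
Borealis's first-order condition: 318 - 4q_B - 2(q_J) = 0.
Best responses: q_J = (287 - 2q_B)/4, q_B = (318 - 2q_J)/4.
Solving the pair: q_J = 128/3, q_B = 349/6.
Total output Q = 128/3 + 349/6 = 605/6.

100.83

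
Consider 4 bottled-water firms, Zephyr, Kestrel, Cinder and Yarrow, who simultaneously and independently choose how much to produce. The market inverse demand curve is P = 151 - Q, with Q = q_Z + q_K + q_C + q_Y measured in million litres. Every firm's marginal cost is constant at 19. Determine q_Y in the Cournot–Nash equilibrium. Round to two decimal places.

26.40

A representative firm's profit is π_i = q_i(151 - Q) - 19q_i.
Setting ∂π_i/∂q_i = 0 with rivals' quantities fixed: 132 - 2q_i - Σ_{j≠i} q_j = 0.
By symmetry each firm produces the same amount; substituting Σ_{j≠i} q_j = 3q_i yields q_i = 132/5.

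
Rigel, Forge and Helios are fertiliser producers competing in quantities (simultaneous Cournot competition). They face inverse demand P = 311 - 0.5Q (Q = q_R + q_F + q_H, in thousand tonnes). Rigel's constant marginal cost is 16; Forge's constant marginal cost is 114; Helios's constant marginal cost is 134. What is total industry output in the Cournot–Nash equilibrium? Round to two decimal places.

Rigel's profit: π_R = (311 - 0.5Q)q_R - (16q_R). Setting ∂π_R/∂q_R = 0: 295 - q_R - (1/2)(q_F + q_H) = 0.
Forge's profit: π_F = (311 - 0.5Q)q_F - (114q_F). Setting ∂π_F/∂q_F = 0: 197 - q_F - (1/2)(q_R + q_H) = 0.
Helios's first-order condition: 177 - q_H - (1/2)(q_R + q_F) = 0.
Adding the 3 conditions: 669 − Q − Q = 0, i.e. Q = 669/2.
Back-substituting: q_R = (295 − 669/4)/(1/2) = 511/2, q_F = (197 − 669/4)/(1/2) = 119/2, q_H = (177 − 669/4)/(1/2) = 39/2.
Total output Q = 511/2 + 119/2 + 39/2 = 669/2.

334.50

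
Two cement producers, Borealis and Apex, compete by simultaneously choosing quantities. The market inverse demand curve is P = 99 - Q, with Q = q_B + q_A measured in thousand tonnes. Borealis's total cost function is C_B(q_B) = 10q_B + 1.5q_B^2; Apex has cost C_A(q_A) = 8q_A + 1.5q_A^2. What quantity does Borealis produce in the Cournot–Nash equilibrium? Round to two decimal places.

Borealis's profit: π_B = (99 - Q)q_B - (10q_B + (3/2)q_B²). Setting ∂π_B/∂q_B = 0: 89 - 5q_B - (q_A) = 0.
Apex's first-order condition: 91 - 5q_A - (q_B) = 0.
Rearranging gives the reaction functions q_B = (89 - q_A)/5 and q_A = (91 - q_B)/5.
Solving the pair: q_B = 59/4, q_A = 61/4.

14.75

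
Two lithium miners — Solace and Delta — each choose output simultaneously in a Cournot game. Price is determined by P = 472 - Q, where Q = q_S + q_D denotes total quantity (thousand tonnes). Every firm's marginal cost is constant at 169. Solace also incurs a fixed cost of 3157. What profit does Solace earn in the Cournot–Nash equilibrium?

7044

A representative firm's profit is π_i = q_i(472 - Q) - 169q_i.
Setting ∂π_i/∂q_i = 0 with rivals' quantities fixed: 303 - 2q_i - q_j = 0.
With identical firms every q_j equals q_i, so q_j = q_i and 303 = 3q_i, giving q_i = 101.
Price P = 472 - 202 = 270.
Solace's profit: (270 - 169)·101 - 3157 = 7044.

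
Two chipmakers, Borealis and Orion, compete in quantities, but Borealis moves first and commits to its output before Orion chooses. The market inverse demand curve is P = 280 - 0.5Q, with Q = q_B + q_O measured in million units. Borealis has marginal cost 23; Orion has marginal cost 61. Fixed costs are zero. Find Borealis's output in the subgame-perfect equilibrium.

The follower Orion best-responds to any q_B: π_O = (280 - 0.5Q)q_O - 61q_O.
∂π_O/∂q_O = 219 - (1/2)q_B - q_O = 0 gives the reaction function q_O = (219 - (1/2)q_B).
The leader anticipates this reaction. Substituting into P = 280 - 0.5Q gives P = 341/2 - (1/4)q_B, so π_B = (341/2 - (1/4)q_B)q_B - 23q_B.
The leader's first-order condition 295/2 - (1/2)q_B = 0 yields q_B = 295.
Then q_O = (219 - (1/2)·295) = 143/2.

295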